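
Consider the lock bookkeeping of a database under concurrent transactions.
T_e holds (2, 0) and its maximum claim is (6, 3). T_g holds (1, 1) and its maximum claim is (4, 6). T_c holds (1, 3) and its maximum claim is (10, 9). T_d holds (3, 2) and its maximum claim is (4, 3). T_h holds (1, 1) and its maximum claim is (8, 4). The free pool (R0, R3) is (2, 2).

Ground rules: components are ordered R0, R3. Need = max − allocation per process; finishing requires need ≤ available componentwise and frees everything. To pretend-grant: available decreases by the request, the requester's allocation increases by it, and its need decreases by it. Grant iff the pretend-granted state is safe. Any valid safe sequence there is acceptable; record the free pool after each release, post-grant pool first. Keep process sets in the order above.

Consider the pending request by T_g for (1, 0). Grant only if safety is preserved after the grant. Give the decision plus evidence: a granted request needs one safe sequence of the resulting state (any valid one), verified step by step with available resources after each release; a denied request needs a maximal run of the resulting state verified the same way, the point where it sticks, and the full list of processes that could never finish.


DENY. Granting would leave the state unsafe.
Key observation: after T_d, T_e the pool peaks at (6, 4), and each blocked process is short somewhere: T_g on R3; T_c on R0, R3; T_h on R0.
After a pretend grant, a maximal execution: T_d, T_e — then nothing else fits. Walking it through:
  pool = (1, 2)
  T_d: need (1, 1) fits (1, 2); releases (3, 2), pool now (4, 4)
  T_e: need (4, 3) fits (4, 4); releases (2, 0), pool now (6, 4)
  T_g cannot run: need (2, 5) vs free (6, 4) (insufficient R3)
  T_c cannot run: need (9, 6) vs free (6, 4) (insufficient R0 and R3)
  T_h cannot run: need (7, 3) vs free (6, 4) (insufficient R0)
Post-grant, the permanently blocked set is T_g, T_c and T_h.


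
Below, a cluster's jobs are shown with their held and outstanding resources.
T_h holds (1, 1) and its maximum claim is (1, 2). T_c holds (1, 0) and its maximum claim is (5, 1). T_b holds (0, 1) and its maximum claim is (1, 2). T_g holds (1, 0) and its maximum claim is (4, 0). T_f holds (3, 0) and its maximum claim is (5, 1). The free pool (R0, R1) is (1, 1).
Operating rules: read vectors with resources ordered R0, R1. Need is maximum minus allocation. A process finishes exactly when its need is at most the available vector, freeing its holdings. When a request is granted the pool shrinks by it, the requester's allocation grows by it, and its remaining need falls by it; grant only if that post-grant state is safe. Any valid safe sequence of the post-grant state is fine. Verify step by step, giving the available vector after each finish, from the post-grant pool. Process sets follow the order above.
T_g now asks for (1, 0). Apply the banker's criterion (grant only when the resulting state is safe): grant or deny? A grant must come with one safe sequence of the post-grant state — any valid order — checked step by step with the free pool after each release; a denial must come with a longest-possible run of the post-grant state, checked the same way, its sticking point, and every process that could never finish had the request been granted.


DENY: after the grant no complete ordering would exist.
Key observation: the wall is R0: completing T_h, T_b brings the pool only to (1, 3), and all the rest need more.
Pretend the grant happened; the run T_h, T_b goes as far as possible. Verifying each step:
  pool = (0, 1)
  T_h: need (0, 1) fits (0, 1); releases (1, 1), pool now (1, 2)
  T_b: need (1, 1) fits (1, 2); releases (0, 1), pool now (1, 3)
  blocked: T_c wants (4, 1), pool (1, 3) — not enough R0
  blocked: T_g wants (2, 0), pool (1, 3) — not enough R0
  blocked: T_f wants (2, 1), pool (1, 3) — not enough R0
Had the request been granted, T_c, T_g and T_f could never finish.


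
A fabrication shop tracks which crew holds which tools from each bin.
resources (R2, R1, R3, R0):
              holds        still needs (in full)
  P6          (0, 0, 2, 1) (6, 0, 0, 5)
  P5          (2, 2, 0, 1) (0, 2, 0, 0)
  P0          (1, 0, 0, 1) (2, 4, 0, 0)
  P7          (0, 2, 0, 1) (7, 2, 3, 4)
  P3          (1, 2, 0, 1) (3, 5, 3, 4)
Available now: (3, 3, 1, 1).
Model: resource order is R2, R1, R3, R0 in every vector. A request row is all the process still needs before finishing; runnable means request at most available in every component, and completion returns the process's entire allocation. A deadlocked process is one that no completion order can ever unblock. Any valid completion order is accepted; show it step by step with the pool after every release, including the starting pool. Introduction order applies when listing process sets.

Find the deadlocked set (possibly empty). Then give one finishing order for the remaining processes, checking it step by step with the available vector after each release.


Deadlocked: P6, P7 and P3.
Key observation: P5, P0 can finish, but then (6, 5, 1, 3) is all there is, and the blocked group's R0 demands exceed it.
The rest can finish in the order P5, P0. Step-by-step check:
  pool = (3, 3, 1, 1)
  P5: need (0, 2, 0, 0) fits (3, 3, 1, 1); releases (2, 2, 0, 1), pool now (5, 5, 1, 2)
  P0: need (2, 4, 0, 0) fits (5, 5, 1, 2); releases (1, 0, 0, 1), pool now (6, 5, 1, 3)
The stuck group stays short no matter what:
  blocked: P6 wants (6, 0, 0, 5), pool (6, 5, 1, 3) — not enough R0
  blocked: P7 wants (7, 2, 3, 4), pool (6, 5, 1, 3) — not enough R2, R3 and R0
  blocked: P3 wants (3, 5, 3, 4), pool (6, 5, 1, 3) — not enough R3 and R0


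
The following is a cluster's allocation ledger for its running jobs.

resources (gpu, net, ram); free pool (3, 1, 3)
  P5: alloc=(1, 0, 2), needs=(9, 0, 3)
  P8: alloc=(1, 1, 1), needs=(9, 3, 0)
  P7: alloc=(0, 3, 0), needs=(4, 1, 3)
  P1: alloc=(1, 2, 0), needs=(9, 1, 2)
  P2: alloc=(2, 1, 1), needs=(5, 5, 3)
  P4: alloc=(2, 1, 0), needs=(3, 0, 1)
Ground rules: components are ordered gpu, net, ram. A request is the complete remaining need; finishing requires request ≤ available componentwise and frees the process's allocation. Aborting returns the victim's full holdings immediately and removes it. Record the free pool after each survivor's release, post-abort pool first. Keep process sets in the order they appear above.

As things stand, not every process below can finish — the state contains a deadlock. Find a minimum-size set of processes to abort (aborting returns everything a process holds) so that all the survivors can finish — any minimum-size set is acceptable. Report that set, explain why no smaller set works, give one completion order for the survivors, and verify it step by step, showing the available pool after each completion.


The answer: abort P5 and P1.
Key observation: P8 was stuck for good until P5 and P1 gave back (2, 2, 2); in the order shown it finishes at step 4.
No one abort is enough; case by case: P5 alone leaves P8 blocked (short on gpu); P8 alone leaves P5 blocked (short on gpu); P7 alone leaves P5 blocked (short on gpu); P1 alone leaves P5 blocked (short on gpu); P2 alone leaves P5 blocked (short on gpu); P4 alone leaves P5 blocked (short on gpu).
The survivors complete as P7, P4, P2, P8. Check, step by step (starting from the post-abort pool):
  pool = (5, 3, 5)
  P7: need (4, 1, 3) fits (5, 3, 5); releases (0, 3, 0), pool now (5, 6, 5)
  P4: need (3, 0, 1) fits (5, 6, 5); releases (2, 1, 0), pool now (7, 7, 5)
  P2: need (5, 5, 3) fits (7, 7, 5); releases (2, 1, 1), pool now (9, 8, 6)
  P8: need (9, 3, 0) fits (9, 8, 6); releases (1, 1, 1), pool now (10, 9, 7)


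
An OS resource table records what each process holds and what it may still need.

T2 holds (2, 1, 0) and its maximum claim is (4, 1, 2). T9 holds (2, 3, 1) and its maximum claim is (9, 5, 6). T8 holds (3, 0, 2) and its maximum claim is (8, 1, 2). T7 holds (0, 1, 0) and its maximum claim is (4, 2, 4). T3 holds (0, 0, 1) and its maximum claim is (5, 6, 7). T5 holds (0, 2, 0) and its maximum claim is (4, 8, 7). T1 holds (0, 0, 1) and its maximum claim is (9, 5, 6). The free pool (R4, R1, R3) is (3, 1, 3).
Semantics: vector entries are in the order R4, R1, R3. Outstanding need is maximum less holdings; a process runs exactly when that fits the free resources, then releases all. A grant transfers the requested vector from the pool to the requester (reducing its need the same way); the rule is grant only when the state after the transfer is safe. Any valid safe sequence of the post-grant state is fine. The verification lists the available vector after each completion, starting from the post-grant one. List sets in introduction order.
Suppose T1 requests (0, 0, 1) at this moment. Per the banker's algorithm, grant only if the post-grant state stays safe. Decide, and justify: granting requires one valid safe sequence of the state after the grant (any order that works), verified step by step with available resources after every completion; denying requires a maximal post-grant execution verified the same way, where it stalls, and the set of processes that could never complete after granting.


DENY. Granting would leave the state unsafe.
Key observation: after T2, T8, T7 the pool peaks at (8, 3, 4), and each blocked process is short somewhere: T9 on R3; T3 on R1, R3; T5 on R1, R3; T1 on R4, R1.
After a pretend grant, a maximal execution: T2, T8, T7 — then nothing else fits. Verifying each step:
  pool = (3, 1, 2)
  T2 needs (2, 0, 2) <= (3, 1, 2) -> finishes; pool += (2, 1, 0) = (5, 2, 2)
  T8 needs (5, 1, 0) <= (5, 2, 2) -> finishes; pool += (3, 0, 2) = (8, 2, 4)
  T7 needs (4, 1, 4) <= (8, 2, 4) -> finishes; pool += (0, 1, 0) = (8, 3, 4)
  blocked: T9 wants (7, 2, 5), pool (8, 3, 4) — not enough R3
  blocked: T3 wants (5, 6, 6), pool (8, 3, 4) — not enough R1 and R3
  blocked: T5 wants (4, 6, 7), pool (8, 3, 4) — not enough R1 and R3
  blocked: T1 wants (9, 5, 4), pool (8, 3, 4) — not enough R4 and R1
Had the request been granted, T9, T3, T5 and T1 could never finish.


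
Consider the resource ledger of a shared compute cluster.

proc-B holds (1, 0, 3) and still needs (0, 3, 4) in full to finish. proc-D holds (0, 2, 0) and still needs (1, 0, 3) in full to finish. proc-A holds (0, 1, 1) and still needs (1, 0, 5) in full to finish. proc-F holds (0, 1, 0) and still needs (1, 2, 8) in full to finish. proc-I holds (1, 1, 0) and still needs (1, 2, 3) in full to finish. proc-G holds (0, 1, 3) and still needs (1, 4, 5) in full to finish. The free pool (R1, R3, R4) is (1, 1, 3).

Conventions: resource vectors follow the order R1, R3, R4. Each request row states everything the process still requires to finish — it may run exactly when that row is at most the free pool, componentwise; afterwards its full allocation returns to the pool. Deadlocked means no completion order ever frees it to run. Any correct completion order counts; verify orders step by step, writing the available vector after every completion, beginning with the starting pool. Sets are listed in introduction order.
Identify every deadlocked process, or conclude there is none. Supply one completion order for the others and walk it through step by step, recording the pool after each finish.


The deadlocked set is proc-B, proc-A, proc-F and proc-G.
Key observation: R4 is the bottleneck — with proc-D, proc-I done the pool holds (2, 4, 3), short of every remaining need.
A valid finishing order for the others: proc-D, proc-I. Step-by-step check:
  pool = (1, 1, 3)
  proc-D needs (1, 0, 3) <= (1, 1, 3) -> finishes; pool += (0, 2, 0) = (1, 3, 3)
  proc-I needs (1, 2, 3) <= (1, 3, 3) -> finishes; pool += (1, 1, 0) = (2, 4, 3)
The stuck group stays short no matter what:
  proc-B cannot run: need (0, 3, 4) vs free (2, 4, 3) (insufficient R4)
  proc-A cannot run: need (1, 0, 5) vs free (2, 4, 3) (insufficient R4)
  proc-F cannot run: need (1, 2, 8) vs free (2, 4, 3) (insufficient R4)
  proc-G cannot run: need (1, 4, 5) vs free (2, 4, 3) (insufficient R4)


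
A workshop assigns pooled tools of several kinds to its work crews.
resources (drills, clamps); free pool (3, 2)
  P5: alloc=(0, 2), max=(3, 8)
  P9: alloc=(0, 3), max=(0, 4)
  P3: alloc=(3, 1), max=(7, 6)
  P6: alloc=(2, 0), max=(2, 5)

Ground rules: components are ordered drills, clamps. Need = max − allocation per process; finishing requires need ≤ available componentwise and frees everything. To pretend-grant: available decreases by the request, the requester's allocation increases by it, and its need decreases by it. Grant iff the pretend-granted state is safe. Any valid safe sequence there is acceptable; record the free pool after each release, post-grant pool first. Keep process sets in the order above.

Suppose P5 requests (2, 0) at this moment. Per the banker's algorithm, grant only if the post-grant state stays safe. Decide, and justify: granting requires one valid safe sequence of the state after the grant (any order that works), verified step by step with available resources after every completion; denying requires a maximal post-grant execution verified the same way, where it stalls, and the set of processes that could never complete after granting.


DENY — the pretend-granted state is unsafe.
Key observation: after P9, P6 the pool peaks at (3, 5), and each blocked process is short somewhere: P5 on clamps; P3 on drills.
After a pretend grant, a maximal execution: P9, P6 — then nothing else fits. Check, step by step:
  pool = (1, 2)
  P9: need (0, 1) fits (1, 2); releases (0, 3), pool now (1, 5)
  P6: need (0, 5) fits (1, 5); releases (2, 0), pool now (3, 5)
  blocked: P5 wants (1, 6), pool (3, 5) — not enough clamps
  blocked: P3 wants (4, 5), pool (3, 5) — not enough drills
Post-grant, the permanently blocked set is P5 and P3.


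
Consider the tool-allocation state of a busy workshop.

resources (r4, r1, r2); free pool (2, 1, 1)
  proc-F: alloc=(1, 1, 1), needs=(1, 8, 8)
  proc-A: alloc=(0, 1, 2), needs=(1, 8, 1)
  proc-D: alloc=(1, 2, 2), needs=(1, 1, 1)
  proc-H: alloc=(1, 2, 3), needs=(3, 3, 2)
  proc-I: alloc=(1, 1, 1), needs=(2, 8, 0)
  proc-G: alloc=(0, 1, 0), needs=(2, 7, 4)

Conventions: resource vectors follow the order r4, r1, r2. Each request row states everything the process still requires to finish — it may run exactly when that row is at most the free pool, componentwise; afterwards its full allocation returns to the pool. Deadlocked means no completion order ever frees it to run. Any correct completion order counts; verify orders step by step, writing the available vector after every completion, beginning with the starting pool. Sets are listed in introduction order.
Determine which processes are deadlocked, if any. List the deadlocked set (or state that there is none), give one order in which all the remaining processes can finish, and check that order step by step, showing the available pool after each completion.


Deadlocked set: proc-F, proc-A, proc-I and proc-G.
Key observation: the wall is r1: completing proc-D, proc-H brings the pool only to (4, 5, 6), and all the rest need more.
A valid finishing order for the others: proc-D, proc-H. Walking it through:
  pool = (2, 1, 1)
  proc-D: need (1, 1, 1) fits (2, 1, 1); releases (1, 2, 2), pool now (3, 3, 3)
  proc-H: need (3, 3, 2) fits (3, 3, 3); releases (1, 2, 3), pool now (4, 5, 6)
None of the blocked processes ever fits:
  blocked: proc-F wants (1, 8, 8), pool (4, 5, 6) — not enough r1 and r2
  blocked: proc-A wants (1, 8, 1), pool (4, 5, 6) — not enough r1
  blocked: proc-I wants (2, 8, 0), pool (4, 5, 6) — not enough r1
  blocked: proc-G wants (2, 7, 4), pool (4, 5, 6) — not enough r1


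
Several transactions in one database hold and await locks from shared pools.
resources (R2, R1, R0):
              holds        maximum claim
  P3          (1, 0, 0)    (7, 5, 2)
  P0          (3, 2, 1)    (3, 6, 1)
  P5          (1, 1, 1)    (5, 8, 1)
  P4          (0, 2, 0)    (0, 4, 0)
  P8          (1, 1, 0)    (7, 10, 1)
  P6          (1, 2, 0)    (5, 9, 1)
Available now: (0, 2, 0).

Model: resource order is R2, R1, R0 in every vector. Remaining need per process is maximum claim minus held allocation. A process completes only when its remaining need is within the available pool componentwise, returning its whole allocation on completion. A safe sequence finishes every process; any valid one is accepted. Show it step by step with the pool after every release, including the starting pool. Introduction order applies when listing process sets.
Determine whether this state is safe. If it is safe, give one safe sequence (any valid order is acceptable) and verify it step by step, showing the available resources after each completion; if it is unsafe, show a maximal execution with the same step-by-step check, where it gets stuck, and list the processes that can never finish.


UNSAFE.
Key observation: no order helps: past P4, P0, the free pool tops out at (3, 6, 1), below what each blocked process needs in R2.
A maximal execution: P4, P0 — then nothing else fits. Verifying each step:
  pool = (0, 2, 0)
  P4: need (0, 2, 0) fits (0, 2, 0); releases (0, 2, 0), pool now (0, 4, 0)
  P0: need (0, 4, 0) fits (0, 4, 0); releases (3, 2, 1), pool now (3, 6, 1)
  blocked: P3 wants (6, 5, 2), pool (3, 6, 1) — not enough R2 and R0
  blocked: P5 wants (4, 7, 0), pool (3, 6, 1) — not enough R2 and R1
  blocked: P8 wants (6, 9, 1), pool (3, 6, 1) — not enough R2 and R1
  blocked: P6 wants (4, 7, 1), pool (3, 6, 1) — not enough R2 and R1
Processes that can never finish: P3, P5, P8 and P6.


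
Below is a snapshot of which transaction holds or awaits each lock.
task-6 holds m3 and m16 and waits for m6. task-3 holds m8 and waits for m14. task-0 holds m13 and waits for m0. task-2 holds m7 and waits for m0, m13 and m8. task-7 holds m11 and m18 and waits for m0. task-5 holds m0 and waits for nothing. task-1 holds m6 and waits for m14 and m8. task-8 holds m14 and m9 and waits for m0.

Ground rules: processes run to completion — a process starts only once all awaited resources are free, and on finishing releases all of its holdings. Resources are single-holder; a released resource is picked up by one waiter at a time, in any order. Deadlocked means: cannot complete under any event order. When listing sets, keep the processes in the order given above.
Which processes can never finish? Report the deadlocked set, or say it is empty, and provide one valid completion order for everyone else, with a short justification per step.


No process is deadlocked.
Key observation: the waits form no ring: some process can always run, and its releases unblock the others one by one.
The rest can finish in the order task-5, task-8, task-0, task-7, task-3, task-1, task-2, task-6.
Check, step by step:
  run task-5 (it waits on nothing); releases m0
  task-8 waits on m0 — all released -> runs and releases m14 and m9
  task-0 waits on m0 — all released -> runs and releases m13
  task-7 waits on m0 — all released -> runs and releases m11 and m18
  task-3 waits on m14 — all released -> runs and releases m8
  task-1 waits on m14 and m8 — all released -> runs and releases m6
  task-2 waits on m0, m13 and m8 — all released -> runs and releases m7
  task-6 waits on m6 — all released -> runs and releases m3 and m16


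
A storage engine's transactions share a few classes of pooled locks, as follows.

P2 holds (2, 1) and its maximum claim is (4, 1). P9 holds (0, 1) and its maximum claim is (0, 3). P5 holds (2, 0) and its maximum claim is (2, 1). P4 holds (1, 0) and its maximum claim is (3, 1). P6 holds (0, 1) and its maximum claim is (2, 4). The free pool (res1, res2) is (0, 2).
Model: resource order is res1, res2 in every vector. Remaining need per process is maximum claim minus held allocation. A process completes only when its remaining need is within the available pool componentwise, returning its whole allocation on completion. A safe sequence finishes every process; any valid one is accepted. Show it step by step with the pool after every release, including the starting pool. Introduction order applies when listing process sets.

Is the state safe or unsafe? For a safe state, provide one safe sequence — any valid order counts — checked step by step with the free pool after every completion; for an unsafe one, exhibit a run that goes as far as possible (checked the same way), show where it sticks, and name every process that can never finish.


SAFE, for example via the order P5, P4, P9, P2, P6.
Key observation: the order's first zero-slack moment is P4 ((2, 1) needed, (2, 2) free — a requested resource with nothing to spare).
Verifying each step:
  pool = (0, 2)
  P5 needs (0, 1) <= (0, 2) -> finishes; pool += (2, 0) = (2, 2)
  P4 needs (2, 1) <= (2, 2) -> finishes; pool += (1, 0) = (3, 2)
  P9 needs (0, 2) <= (3, 2) -> finishes; pool += (0, 1) = (3, 3)
  P2 needs (2, 0) <= (3, 3) -> finishes; pool += (2, 1) = (5, 4)
  P6 needs (2, 3) <= (5, 4) -> finishes; pool += (0, 1) = (5, 5)


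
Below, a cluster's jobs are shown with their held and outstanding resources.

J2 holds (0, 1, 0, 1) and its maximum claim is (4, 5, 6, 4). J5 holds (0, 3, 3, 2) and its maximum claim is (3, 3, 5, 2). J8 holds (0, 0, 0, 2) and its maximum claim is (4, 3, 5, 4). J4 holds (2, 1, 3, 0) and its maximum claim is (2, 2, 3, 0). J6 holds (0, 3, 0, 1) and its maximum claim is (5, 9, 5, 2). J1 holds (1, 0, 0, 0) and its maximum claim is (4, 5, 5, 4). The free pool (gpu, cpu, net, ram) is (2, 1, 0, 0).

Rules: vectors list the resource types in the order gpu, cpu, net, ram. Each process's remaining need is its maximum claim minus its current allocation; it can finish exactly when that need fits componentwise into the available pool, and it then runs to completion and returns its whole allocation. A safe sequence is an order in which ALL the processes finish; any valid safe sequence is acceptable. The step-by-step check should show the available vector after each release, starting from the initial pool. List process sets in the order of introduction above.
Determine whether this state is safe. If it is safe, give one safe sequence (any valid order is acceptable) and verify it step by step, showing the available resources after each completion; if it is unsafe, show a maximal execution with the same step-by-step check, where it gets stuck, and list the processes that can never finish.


SAFE — a valid safe sequence is J4, J5, J8, J1, J2, J6.
Key observation: the order's first zero-slack moment is J4 ((0, 1, 0, 0) needed, (2, 1, 0, 0) free — a requested resource with nothing to spare).
Check, step by step:
  pool = (2, 1, 0, 0)
  J4 needs (0, 1, 0, 0) <= (2, 1, 0, 0) -> finishes; pool += (2, 1, 3, 0) = (4, 2, 3, 0)
  J5 needs (3, 0, 2, 0) <= (4, 2, 3, 0) -> finishes; pool += (0, 3, 3, 2) = (4, 5, 6, 2)
  J8 needs (4, 3, 5, 2) <= (4, 5, 6, 2) -> finishes; pool += (0, 0, 0, 2) = (4, 5, 6, 4)
  J1 needs (3, 5, 5, 4) <= (4, 5, 6, 4) -> finishes; pool += (1, 0, 0, 0) = (5, 5, 6, 4)
  J2 needs (4, 4, 6, 3) <= (5, 5, 6, 4) -> finishes; pool += (0, 1, 0, 1) = (5, 6, 6, 5)
  J6 needs (5, 6, 5, 1) <= (5, 6, 6, 5) -> finishes; pool += (0, 3, 0, 1) = (5, 9, 6, 6)


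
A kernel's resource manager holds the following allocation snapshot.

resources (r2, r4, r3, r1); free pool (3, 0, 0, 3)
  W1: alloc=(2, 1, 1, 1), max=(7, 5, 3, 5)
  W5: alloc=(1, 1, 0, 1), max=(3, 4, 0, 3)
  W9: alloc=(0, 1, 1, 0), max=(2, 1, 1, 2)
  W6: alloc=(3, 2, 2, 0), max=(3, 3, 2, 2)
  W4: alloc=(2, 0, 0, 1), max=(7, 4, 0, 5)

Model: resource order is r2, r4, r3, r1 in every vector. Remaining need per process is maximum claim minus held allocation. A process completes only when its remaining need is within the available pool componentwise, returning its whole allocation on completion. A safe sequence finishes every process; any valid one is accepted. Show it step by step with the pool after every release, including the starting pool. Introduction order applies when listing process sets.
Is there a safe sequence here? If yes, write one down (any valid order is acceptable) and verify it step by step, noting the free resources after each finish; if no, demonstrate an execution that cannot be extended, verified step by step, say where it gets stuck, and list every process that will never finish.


SAFE, for example via the order W9, W6, W5, W1, W4.
Key observation: W6 is the earliest step where a requested resource binds exactly: need (0, 1, 0, 2), pool (3, 1, 1, 3) at its turn.
Step-by-step check:
  pool = (3, 0, 0, 3)
  W9 needs (2, 0, 0, 2) <= (3, 0, 0, 3) -> finishes; pool += (0, 1, 1, 0) = (3, 1, 1, 3)
  W6 needs (0, 1, 0, 2) <= (3, 1, 1, 3) -> finishes; pool += (3, 2, 2, 0) = (6, 3, 3, 3)
  W5 needs (2, 3, 0, 2) <= (6, 3, 3, 3) -> finishes; pool += (1, 1, 0, 1) = (7, 4, 3, 4)
  W1 needs (5, 4, 2, 4) <= (7, 4, 3, 4) -> finishes; pool += (2, 1, 1, 1) = (9, 5, 4, 5)
  W4 needs (5, 4, 0, 4) <= (9, 5, 4, 5) -> finishes; pool += (2, 0, 0, 1) = (11, 5, 4, 6)


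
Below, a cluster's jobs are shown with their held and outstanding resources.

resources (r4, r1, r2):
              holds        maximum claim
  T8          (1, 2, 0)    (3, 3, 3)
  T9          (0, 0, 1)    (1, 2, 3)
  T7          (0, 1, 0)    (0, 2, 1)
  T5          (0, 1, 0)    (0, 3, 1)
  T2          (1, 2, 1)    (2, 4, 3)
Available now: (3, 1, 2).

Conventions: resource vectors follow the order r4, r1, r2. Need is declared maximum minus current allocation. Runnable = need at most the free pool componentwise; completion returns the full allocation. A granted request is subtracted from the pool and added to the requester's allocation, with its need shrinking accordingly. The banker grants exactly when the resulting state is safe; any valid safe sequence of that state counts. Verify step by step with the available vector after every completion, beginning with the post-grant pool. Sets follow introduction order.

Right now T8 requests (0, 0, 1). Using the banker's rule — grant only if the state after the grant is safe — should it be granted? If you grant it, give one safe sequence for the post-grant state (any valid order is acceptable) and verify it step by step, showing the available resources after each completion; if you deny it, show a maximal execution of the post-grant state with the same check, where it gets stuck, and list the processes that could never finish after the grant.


DENY: after the grant no complete ordering would exist.
Key observation: even finishing T7, T5 leaves just (3, 3, 1) free — too little r2 for any of the remaining processes.
Pretend the grant happened; the run T7, T5 goes as far as possible. Walking it through:
  pool = (3, 1, 1)
  T7 needs (0, 1, 1) <= (3, 1, 1) -> finishes; pool += (0, 1, 0) = (3, 2, 1)
  T5 needs (0, 2, 1) <= (3, 2, 1) -> finishes; pool += (0, 1, 0) = (3, 3, 1)
  blocked: T8 wants (2, 1, 2), pool (3, 3, 1) — not enough r2
  blocked: T9 wants (1, 2, 2), pool (3, 3, 1) — not enough r2
  blocked: T2 wants (1, 2, 2), pool (3, 3, 1) — not enough r2
Had the request been granted, T8, T9 and T2 could never finish.


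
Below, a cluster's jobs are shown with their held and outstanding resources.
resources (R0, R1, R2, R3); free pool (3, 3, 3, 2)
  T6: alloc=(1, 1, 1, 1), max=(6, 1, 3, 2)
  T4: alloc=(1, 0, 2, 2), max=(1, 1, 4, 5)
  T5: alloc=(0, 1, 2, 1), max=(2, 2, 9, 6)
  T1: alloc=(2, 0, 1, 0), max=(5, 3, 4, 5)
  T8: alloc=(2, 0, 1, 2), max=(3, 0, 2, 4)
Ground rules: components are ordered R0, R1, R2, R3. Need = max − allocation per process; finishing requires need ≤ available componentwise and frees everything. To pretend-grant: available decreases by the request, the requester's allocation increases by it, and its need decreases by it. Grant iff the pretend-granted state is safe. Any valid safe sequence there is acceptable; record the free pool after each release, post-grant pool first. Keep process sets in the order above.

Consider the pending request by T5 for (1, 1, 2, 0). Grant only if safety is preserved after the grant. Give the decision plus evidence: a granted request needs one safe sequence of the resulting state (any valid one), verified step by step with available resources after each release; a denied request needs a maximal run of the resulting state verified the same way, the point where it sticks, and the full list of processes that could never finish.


GRANT — the state after the grant stays safe, e.g. via T8, T4, T6, T1, T5.
Key observation: granting shrinks the pool to (2, 2, 1, 2), yet T8 still fits and the chain goes through.
Verifying the post-grant state step by step:
  pool = (2, 2, 1, 2)
  T8: need (1, 0, 1, 2) fits (2, 2, 1, 2); releases (2, 0, 1, 2), pool now (4, 2, 2, 4)
  T4: need (0, 1, 2, 3) fits (4, 2, 2, 4); releases (1, 0, 2, 2), pool now (5, 2, 4, 6)
  T6: need (5, 0, 2, 1) fits (5, 2, 4, 6); releases (1, 1, 1, 1), pool now (6, 3, 5, 7)
  T1: need (3, 3, 3, 5) fits (6, 3, 5, 7); releases (2, 0, 1, 0), pool now (8, 3, 6, 7)
  T5: need (1, 0, 5, 5) fits (8, 3, 6, 7); releases (1, 2, 4, 1), pool now (9, 5, 10, 8)


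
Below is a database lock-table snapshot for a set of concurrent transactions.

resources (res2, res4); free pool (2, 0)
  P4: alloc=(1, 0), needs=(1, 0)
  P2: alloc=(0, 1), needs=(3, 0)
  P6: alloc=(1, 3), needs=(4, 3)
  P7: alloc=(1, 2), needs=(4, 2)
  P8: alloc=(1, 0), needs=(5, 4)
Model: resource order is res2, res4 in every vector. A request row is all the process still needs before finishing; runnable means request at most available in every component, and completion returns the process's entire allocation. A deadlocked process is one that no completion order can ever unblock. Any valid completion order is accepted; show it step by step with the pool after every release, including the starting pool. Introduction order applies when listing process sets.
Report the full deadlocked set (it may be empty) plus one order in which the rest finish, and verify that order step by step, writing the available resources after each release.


The deadlocked set is P6, P7 and P8.
Key observation: the wall is res2: completing P4, P2 brings the pool only to (3, 1), and all the rest need more.
A valid finishing order for the others: P4, P2. Verifying each step:
  pool = (2, 0)
  run P4 (needs (1, 0), free (2, 0)); after release of (1, 0) the pool is (3, 0)
  run P2 (needs (3, 0), free (3, 0)); after release of (0, 1) the pool is (3, 1)
The stuck group stays short no matter what:
  P6 cannot run: need (4, 3) vs free (3, 1) (insufficient res2 and res4)
  P7 cannot run: need (4, 2) vs free (3, 1) (insufficient res2 and res4)
  P8 cannot run: need (5, 4) vs free (3, 1) (insufficient res2 and res4)


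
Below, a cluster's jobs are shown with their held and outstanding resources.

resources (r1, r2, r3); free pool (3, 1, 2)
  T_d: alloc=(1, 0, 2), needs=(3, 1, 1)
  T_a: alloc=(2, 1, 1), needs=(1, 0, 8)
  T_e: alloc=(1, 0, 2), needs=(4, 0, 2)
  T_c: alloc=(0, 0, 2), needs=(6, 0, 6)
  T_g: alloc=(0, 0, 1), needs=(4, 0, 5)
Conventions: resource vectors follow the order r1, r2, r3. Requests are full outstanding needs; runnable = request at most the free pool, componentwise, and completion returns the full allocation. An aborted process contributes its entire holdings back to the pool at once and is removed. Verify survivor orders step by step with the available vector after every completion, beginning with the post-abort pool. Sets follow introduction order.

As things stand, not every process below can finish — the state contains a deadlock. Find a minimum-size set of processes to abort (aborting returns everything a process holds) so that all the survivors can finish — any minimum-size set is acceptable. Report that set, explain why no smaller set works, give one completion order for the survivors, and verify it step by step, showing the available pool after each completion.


Abort T_a.
Key observation: aborting T_a returns (2, 1, 1), and T_c — hopeless before — runs at step 4 with the returned capacity in the pool.
Why nothing smaller works: aborting no one leaves the state deadlocked as given.
One survivor order: T_e, T_g, T_d, T_c. Walking it through (post-abort pool first):
  pool = (5, 2, 3)
  T_e needs (4, 0, 2) <= (5, 2, 3) -> finishes; pool += (1, 0, 2) = (6, 2, 5)
  T_g needs (4, 0, 5) <= (6, 2, 5) -> finishes; pool += (0, 0, 1) = (6, 2, 6)
  T_d needs (3, 1, 1) <= (6, 2, 6) -> finishes; pool += (1, 0, 2) = (7, 2, 8)
  T_c needs (6, 0, 6) <= (7, 2, 8) -> finishes; pool += (0, 0, 2) = (7, 2, 10)


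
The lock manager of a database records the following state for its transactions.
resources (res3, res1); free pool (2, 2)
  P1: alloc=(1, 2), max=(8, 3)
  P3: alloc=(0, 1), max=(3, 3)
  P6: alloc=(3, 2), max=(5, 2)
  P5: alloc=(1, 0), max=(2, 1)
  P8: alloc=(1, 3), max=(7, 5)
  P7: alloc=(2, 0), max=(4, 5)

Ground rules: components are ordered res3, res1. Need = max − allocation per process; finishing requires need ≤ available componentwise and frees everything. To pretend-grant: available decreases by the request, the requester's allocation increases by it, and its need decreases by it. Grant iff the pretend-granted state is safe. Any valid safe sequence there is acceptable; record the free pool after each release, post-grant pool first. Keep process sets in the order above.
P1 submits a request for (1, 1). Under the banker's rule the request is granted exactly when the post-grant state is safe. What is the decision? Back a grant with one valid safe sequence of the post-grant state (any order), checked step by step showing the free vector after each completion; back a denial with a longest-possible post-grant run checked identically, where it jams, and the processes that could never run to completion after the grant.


DENY — the pretend-granted state is unsafe.
Key observation: after P5, P6, P3 the pool peaks at (5, 4), and each blocked process is short somewhere: P1 on res3; P8 on res3; P7 on res1.
Pretend the grant happened; the run P5, P6, P3 goes as far as possible. Step-by-step check:
  pool = (1, 1)
  P5 needs (1, 1) <= (1, 1) -> finishes; pool += (1, 0) = (2, 1)
  P6 needs (2, 0) <= (2, 1) -> finishes; pool += (3, 2) = (5, 3)
  P3 needs (3, 2) <= (5, 3) -> finishes; pool += (0, 1) = (5, 4)
  P1 cannot run: need (6, 0) vs free (5, 4) (insufficient res3)
  P8 cannot run: need (6, 2) vs free (5, 4) (insufficient res3)
  P7 cannot run: need (2, 5) vs free (5, 4) (insufficient res1)
Post-grant, the permanently blocked set is P1, P8 and P7.


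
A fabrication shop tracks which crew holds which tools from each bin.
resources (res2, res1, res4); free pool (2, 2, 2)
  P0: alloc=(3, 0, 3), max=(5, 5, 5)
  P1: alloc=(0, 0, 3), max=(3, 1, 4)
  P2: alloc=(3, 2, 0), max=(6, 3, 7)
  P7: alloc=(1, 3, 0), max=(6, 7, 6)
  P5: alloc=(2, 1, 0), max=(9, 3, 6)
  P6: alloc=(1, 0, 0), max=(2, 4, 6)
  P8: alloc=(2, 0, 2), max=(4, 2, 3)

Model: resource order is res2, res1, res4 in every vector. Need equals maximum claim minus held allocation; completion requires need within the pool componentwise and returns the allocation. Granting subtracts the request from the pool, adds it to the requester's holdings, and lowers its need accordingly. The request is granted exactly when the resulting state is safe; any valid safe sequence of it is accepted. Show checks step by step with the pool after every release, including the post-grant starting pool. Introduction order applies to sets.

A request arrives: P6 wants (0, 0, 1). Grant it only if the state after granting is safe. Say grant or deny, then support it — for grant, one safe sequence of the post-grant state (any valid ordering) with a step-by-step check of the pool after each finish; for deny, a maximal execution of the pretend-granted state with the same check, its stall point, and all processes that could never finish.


DENY: after the grant no complete ordering would exist.
Key observation: after P8, P1 the pool peaks at (4, 2, 6), and each blocked process is short somewhere: P0 on res1; P2 on res4; P7 on res2, res1; P5 on res2; P6 on res1.
On the post-grant state, P8, P1 is a maximal run — nothing extends it. Verifying each step:
  pool = (2, 2, 1)
  P8 needs (2, 2, 1) <= (2, 2, 1) -> finishes; pool += (2, 0, 2) = (4, 2, 3)
  P1 needs (3, 1, 1) <= (4, 2, 3) -> finishes; pool += (0, 0, 3) = (4, 2, 6)
  P0 still needs (2, 5, 2) but only (4, 2, 6) is free — short on res1
  P2 still needs (3, 1, 7) but only (4, 2, 6) is free — short on res4
  P7 still needs (5, 4, 6) but only (4, 2, 6) is free — short on res2 and res1
  P5 still needs (7, 2, 6) but only (4, 2, 6) is free — short on res2
  P6 still needs (1, 4, 5) but only (4, 2, 6) is free — short on res1
Processes that could never finish after the grant: P0, P2, P7, P5 and P6.


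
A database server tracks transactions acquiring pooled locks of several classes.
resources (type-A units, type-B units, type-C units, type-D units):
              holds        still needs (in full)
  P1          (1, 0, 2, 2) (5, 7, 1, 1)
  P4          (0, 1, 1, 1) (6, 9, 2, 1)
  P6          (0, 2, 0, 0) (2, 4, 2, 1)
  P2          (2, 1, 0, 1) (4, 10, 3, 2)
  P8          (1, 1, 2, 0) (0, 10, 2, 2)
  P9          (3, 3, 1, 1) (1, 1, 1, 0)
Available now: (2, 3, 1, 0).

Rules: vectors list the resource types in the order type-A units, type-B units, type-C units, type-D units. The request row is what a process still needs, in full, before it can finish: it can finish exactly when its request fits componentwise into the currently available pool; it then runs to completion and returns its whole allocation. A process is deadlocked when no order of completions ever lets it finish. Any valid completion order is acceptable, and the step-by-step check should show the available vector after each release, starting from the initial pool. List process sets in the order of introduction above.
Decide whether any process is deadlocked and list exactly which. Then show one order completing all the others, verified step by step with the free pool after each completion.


The deadlocked set is P4, P2 and P8.
Key observation: even finishing P9, P6, P1 leaves just (6, 8, 4, 3) free — too little type-B units for any of the remaining processes.
A valid finishing order for the others: P9, P6, P1. Verifying each step:
  pool = (2, 3, 1, 0)
  P9 needs (1, 1, 1, 0) <= (2, 3, 1, 0) -> finishes; pool += (3, 3, 1, 1) = (5, 6, 2, 1)
  P6 needs (2, 4, 2, 1) <= (5, 6, 2, 1) -> finishes; pool += (0, 2, 0, 0) = (5, 8, 2, 1)
  P1 needs (5, 7, 1, 1) <= (5, 8, 2, 1) -> finishes; pool += (1, 0, 2, 2) = (6, 8, 4, 3)
The stuck group stays short no matter what:
  blocked: P4 wants (6, 9, 2, 1), pool (6, 8, 4, 3) — not enough type-B units
  blocked: P2 wants (4, 10, 3, 2), pool (6, 8, 4, 3) — not enough type-B units
  blocked: P8 wants (0, 10, 2, 2), pool (6, 8, 4, 3) — not enough type-B units


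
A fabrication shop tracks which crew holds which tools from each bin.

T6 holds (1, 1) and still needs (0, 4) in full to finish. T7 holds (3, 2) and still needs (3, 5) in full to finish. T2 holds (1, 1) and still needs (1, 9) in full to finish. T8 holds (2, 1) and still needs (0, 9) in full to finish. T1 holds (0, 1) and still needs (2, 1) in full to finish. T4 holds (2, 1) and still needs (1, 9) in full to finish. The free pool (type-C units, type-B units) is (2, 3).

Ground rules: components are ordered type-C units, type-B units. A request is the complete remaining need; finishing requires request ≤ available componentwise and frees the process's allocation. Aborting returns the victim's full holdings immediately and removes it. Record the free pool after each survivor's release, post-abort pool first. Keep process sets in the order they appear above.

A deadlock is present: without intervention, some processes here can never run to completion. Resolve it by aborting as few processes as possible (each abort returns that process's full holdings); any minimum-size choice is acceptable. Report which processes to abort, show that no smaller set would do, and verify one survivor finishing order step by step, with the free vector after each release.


Abort T2 and T8.
Key observation: before aborting T2 and T8, T4 was permanently blocked — no order could ever run it; afterwards it completes at step 4.
Why nothing smaller works — every single abort fails: T6 alone leaves T2 blocked (short on type-B units); T7 alone leaves T2 blocked (short on type-B units); T2 alone leaves T8 blocked (short on type-B units); T8 alone leaves T2 blocked (short on type-B units); T1 alone leaves T2 blocked (short on type-B units); T4 alone leaves T2 blocked (short on type-B units).
One survivor order: T6, T1, T7, T4. Step-by-step check (post-abort pool first):
  pool = (5, 5)
  run T6 (needs (0, 4), free (5, 5)); after release of (1, 1) the pool is (6, 6)
  run T1 (needs (2, 1), free (6, 6)); after release of (0, 1) the pool is (6, 7)
  run T7 (needs (3, 5), free (6, 7)); after release of (3, 2) the pool is (9, 9)
  run T4 (needs (1, 9), free (9, 9)); after release of (2, 1) the pool is (11, 10)
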